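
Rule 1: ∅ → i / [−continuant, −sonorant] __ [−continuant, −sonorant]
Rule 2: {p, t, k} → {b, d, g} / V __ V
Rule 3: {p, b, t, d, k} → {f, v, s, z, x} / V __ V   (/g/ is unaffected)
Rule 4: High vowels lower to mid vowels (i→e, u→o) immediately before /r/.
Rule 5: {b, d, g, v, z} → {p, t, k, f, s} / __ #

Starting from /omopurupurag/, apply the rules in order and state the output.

omovoruvorak

Rule 1 (stop-cluster i-epenthesis): no segment meets the environment; /omopurupurag/ is unchanged.
Rule 2 (intervocalic voicing): /p/ is a voiceless stop between vowels /o/ and /u/, so it voices to [b]. /p/ is a voiceless stop between vowels /u/ and /u/, so it voices to [b]. /omopurupurag/ → omoburuburag.
Rule 3 (intervocalic spirantization): /b/ is a stop between vowels /o/ and /u/, so it spirantizes to the fricative [v]. /b/ is a stop between vowels /u/ and /u/, so it spirantizes to the fricative [v]. /omoburuburag/ → omovuruvurag.
Rule 4 (pre-rhotic lowering): /u/ is a high vowel immediately before /r/, so it lowers to [o]. /u/ is a high vowel immediately before /r/, so it lowers to [o]. /omovuruvurag/ → omovoruvorag.
Rule 5 (final devoicing): /g/ is a voiced obstruent in word-final position, so it devoices to [k]. /omovoruvorag/ → omovoruvorak.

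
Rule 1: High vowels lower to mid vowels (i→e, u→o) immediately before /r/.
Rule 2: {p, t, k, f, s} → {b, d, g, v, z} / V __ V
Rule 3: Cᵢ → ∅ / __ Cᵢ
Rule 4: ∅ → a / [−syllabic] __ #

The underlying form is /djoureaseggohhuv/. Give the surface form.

djooreazegohuva

Rule 1 (pre-rhotic lowering): /u/ is a high vowel immediately before /r/, so it lowers to [o]. /djoureaseggohhuv/ → djooreaseggohhuv.
Rule 2 (intervocalic voicing): /s/ is a voiceless obstruent between vowels /a/ and /e/, so it voices to [z]. /djooreaseggohhuv/ → djooreazeggohhuv.
Rule 3 (degemination): /gg/ is a geminate; the first /g/ deletes. /hh/ is a geminate; the first /h/ deletes. /djooreazeggohhuv/ → djooreazegohuv.
Rule 4 (final a-epenthesis): the form ends in the consonant /v/, so [a] is inserted word-finally. /djooreazegohuv/ → djooreazegohuva.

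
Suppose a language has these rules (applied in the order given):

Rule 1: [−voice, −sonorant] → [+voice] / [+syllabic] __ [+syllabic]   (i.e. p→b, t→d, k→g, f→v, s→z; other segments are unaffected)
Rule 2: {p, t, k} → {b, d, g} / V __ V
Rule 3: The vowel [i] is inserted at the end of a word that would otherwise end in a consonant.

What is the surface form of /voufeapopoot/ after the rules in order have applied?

vouveabobooti

Rule 1 (intervocalic voicing): /f/ is a voiceless obstruent between vowels /u/ and /e/, so it voices to [v]. /p/ is a voiceless obstruent between vowels /a/ and /o/, so it voices to [b]. /p/ is a voiceless obstruent between vowels /o/ and /o/, so it voices to [b]. /voufeapopoot/ → vouveaboboot.
Rule 2 (intervocalic voicing): no segment meets the environment; /vouveaboboot/ is unchanged.
Rule 3 (final i-epenthesis): the form ends in the consonant /t/, so [i] is inserted word-finally. /vouveaboboot/ → vouveabobooti.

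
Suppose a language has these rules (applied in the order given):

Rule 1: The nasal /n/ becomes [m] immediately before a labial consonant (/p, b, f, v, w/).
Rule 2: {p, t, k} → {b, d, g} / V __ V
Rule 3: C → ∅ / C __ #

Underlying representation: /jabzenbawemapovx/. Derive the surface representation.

Rule 1 (nasal place assimilation): /n/ precedes the labial consonant /b/, so it assimilates in place to [m]. /jabzenbawemapovx/ → jabzembawemapovx.
Rule 2 (intervocalic voicing): /p/ is a voiceless stop between vowels /a/ and /o/, so it voices to [b]. /jabzembawemapovx/ → jabzembawemabovx.
Rule 3 (final cluster simplification): /x/ is the second consonant of a word-final cluster /vx/, so it deletes. /jabzembawemabovx/ → jabzembawemabov.

jabzembawemabov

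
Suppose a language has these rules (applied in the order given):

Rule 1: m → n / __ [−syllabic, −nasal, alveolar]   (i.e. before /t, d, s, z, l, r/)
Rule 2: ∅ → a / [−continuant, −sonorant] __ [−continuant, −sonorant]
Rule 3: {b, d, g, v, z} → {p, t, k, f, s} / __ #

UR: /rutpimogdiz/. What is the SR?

Rule 1 (nasal place assimilation): no segment meets the environment; /rutpimogdiz/ is unchanged.
Rule 2 (stop-cluster a-epenthesis): /t/ and /p/ form a stop–stop cluster, so [a] is inserted between them. /g/ and /d/ form a stop–stop cluster, so [a] is inserted between them. /rutpimogdiz/ → rutapimogadiz.
Rule 3 (final devoicing): /z/ is a voiced obstruent in word-final position, so it devoices to [s]. /rutapimogadiz/ → rutapimogadis.

rutapimogadis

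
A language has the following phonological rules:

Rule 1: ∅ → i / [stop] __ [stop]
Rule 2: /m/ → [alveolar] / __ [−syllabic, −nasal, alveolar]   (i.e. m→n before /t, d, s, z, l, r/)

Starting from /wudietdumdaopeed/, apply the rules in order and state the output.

wudietidundaopeed

Rule 1 (stop-cluster i-epenthesis): /t/ and /d/ form a stop–stop cluster, so [i] is inserted between them. /wudietdumdaopeed/ → wudietidumdaopeed.
Rule 2 (nasal place assimilation): /m/ precedes the alveolar consonant /d/, so it assimilates in place to [n]. /wudietidumdaopeed/ → wudietidundaopeed.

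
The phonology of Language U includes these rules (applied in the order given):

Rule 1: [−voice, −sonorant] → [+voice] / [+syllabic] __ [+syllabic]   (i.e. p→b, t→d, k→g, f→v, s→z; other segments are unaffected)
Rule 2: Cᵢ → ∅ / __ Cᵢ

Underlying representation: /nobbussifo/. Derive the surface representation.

Rule 1 (intervocalic voicing): /f/ is a voiceless obstruent between vowels /i/ and /o/, so it voices to [v]. /nobbussifo/ → nobbussivo.
Rule 2 (degemination): /bb/ is a geminate; the first /b/ deletes. /ss/ is a geminate; the first /s/ deletes. /nobbussivo/ → nobusivo.

nobusivo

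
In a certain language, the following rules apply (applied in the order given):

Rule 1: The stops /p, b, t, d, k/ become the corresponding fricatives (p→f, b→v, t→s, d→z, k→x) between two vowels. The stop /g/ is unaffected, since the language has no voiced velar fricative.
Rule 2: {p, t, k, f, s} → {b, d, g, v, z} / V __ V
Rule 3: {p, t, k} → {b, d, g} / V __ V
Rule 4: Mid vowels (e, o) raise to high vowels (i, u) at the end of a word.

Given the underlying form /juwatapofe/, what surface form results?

Rule 1 (intervocalic spirantization): /t/ is a stop between vowels /a/ and /a/, so it spirantizes to the fricative [s]. /p/ is a stop between vowels /a/ and /o/, so it spirantizes to the fricative [f]. /juwatapofe/ → juwasafofe.
Rule 2 (intervocalic voicing): /s/ is a voiceless obstruent between vowels /a/ and /a/, so it voices to [z]. /f/ is a voiceless obstruent between vowels /a/ and /o/, so it voices to [v]. /f/ is a voiceless obstruent between vowels /o/ and /e/, so it voices to [v]. /juwasafofe/ → juwazavove.
Rule 3 (intervocalic voicing): no segment meets the environment; /juwazavove/ is unchanged.
Rule 4 (final vowel raising): /e/ is a mid vowel in word-final position, so it raises to [i]. /juwazavove/ → juwazavovi.

juwazavovi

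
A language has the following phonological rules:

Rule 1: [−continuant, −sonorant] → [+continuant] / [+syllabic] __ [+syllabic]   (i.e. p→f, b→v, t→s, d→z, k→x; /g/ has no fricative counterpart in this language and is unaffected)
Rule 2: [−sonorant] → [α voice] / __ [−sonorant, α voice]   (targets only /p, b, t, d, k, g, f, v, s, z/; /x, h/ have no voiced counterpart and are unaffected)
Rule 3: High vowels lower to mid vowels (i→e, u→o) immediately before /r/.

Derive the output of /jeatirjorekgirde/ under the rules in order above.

jeaserjoreggerde

Rule 1 (intervocalic spirantization): /t/ is a stop between vowels /a/ and /i/, so it spirantizes to the fricative [s]. /jeatirjorekgirde/ → jeasirjorekgirde.
Rule 2 (regressive voicing assimilation): /k/ precedes the voiced obstruent /g/, so it voices to [g] by assimilation. /jeasirjorekgirde/ → jeasirjoreggirde.
Rule 3 (pre-rhotic lowering): /i/ is a high vowel immediately before /r/, so it lowers to [e]. /i/ is a high vowel immediately before /r/, so it lowers to [e]. /jeasirjoreggirde/ → jeaserjoreggerde.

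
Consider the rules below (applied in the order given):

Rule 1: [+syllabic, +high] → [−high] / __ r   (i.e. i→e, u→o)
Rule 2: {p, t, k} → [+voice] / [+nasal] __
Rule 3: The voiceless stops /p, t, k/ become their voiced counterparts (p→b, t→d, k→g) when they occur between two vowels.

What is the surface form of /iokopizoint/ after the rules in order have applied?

Rule 1 (pre-rhotic lowering): no segment meets the environment; /iokopizoint/ is unchanged.
Rule 2 (post-nasal voicing): /t/ is a voiceless stop immediately after the nasal /n/, so it voices to [d]. /iokopizoint/ → iokopizoind.
Rule 3 (intervocalic voicing): /k/ is a voiceless stop between vowels /o/ and /o/, so it voices to [g]. /p/ is a voiceless stop between vowels /o/ and /i/, so it voices to [b]. /iokopizoind/ → iogobizoind.

iogobizoind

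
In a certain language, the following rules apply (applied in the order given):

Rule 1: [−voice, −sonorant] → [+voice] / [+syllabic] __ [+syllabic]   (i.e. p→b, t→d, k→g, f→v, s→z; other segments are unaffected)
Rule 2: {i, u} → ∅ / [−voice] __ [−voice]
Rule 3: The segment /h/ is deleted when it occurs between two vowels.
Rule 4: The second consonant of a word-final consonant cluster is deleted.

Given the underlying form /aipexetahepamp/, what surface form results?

Rule 1 (intervocalic voicing): /p/ is a voiceless obstruent between vowels /i/ and /e/, so it voices to [b]. /t/ is a voiceless obstruent between vowels /e/ and /a/, so it voices to [d]. /p/ is a voiceless obstruent between vowels /e/ and /a/, so it voices to [b]. /aipexetahepamp/ → aibexedahebamp.
Rule 2 (high vowel syncope): no segment meets the environment; /aibexedahebamp/ is unchanged.
Rule 3 (intervocalic h-deletion): /h/ occurs between vowels /a/ and /e/, so it deletes. /aibexedahebamp/ → aibexedaebamp.
Rule 4 (final cluster simplification): /p/ is the second consonant of a word-final cluster /mp/, so it deletes. /aibexedaebamp/ → aibexedaebam.

aibexedaebam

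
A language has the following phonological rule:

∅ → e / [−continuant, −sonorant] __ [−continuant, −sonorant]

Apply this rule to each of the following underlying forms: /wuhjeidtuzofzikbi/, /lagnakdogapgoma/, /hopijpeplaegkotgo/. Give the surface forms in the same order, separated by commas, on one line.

wuhjeidetuzofzikebi, lagnakedogapegoma, hopijpeplaegekotego

/wuhjeidtuzofzikbi/: /d/ and /t/ form a stop–stop cluster, so [e] is inserted between them. /k/ and /b/ form a stop–stop cluster, so [e] is inserted between them. → [wuhjeidetuzofzikebi].
/lagnakdogapgoma/: /k/ and /d/ form a stop–stop cluster, so [e] is inserted between them. /p/ and /g/ form a stop–stop cluster, so [e] is inserted between them. → [lagnakedogapegoma].
/hopijpeplaegkotgo/: /g/ and /k/ form a stop–stop cluster, so [e] is inserted between them. /t/ and /g/ form a stop–stop cluster, so [e] is inserted between them. → [hopijpeplaegekotego].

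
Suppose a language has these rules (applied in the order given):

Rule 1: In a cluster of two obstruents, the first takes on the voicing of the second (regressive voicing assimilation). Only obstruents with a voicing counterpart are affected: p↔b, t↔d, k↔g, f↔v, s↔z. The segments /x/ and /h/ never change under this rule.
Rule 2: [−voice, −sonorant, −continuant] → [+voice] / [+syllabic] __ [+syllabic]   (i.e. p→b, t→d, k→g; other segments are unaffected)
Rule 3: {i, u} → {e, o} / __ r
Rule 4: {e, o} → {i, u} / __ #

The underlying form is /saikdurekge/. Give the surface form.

Rule 1 (regressive voicing assimilation): /k/ precedes the voiced obstruent /d/, so it voices to [g] by assimilation. /k/ precedes the voiced obstruent /g/, so it voices to [g] by assimilation. /saikdurekge/ → saigduregge.
Rule 2 (intervocalic voicing): no segment meets the environment; /saigduregge/ is unchanged.
Rule 3 (pre-rhotic lowering): /u/ is a high vowel immediately before /r/, so it lowers to [o]. /saigduregge/ → saigdoregge.
Rule 4 (final vowel raising): /e/ is a mid vowel in word-final position, so it raises to [i]. /saigdoregge/ → saigdoreggi.

saigdoreggi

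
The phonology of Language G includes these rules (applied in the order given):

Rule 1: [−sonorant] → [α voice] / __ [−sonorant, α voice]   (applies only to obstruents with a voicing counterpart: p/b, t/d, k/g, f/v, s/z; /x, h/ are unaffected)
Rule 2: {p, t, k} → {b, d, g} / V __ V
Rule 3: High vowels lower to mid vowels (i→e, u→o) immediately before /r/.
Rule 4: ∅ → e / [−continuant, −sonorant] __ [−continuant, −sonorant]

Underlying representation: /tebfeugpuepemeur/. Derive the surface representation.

tepfeukepuebemeor

Rule 1 (regressive voicing assimilation): /b/ precedes the voiceless obstruent /f/, so it devoices to [p] by assimilation. /g/ precedes the voiceless obstruent /p/, so it devoices to [k] by assimilation. /tebfeugpuepemeur/ → tepfeukpuepemeur.
Rule 2 (intervocalic voicing): /p/ is a voiceless stop between vowels /e/ and /e/, so it voices to [b]. /tepfeukpuepemeur/ → tepfeukpuebemeur.
Rule 3 (pre-rhotic lowering): /u/ is a high vowel immediately before /r/, so it lowers to [o]. /tepfeukpuebemeur/ → tepfeukpuebemeor.
Rule 4 (stop-cluster e-epenthesis): /k/ and /p/ form a stop–stop cluster, so [e] is inserted between them. /tepfeukpuebemeor/ → tepfeukepuebemeor.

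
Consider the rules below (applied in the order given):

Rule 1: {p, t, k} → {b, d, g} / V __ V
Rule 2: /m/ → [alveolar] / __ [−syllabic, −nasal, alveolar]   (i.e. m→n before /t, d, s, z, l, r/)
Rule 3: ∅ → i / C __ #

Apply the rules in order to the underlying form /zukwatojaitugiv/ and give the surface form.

Rule 1 (intervocalic voicing): /t/ is a voiceless stop between vowels /a/ and /o/, so it voices to [d]. /t/ is a voiceless stop between vowels /i/ and /u/, so it voices to [d]. /zukwatojaitugiv/ → zukwadojaidugiv.
Rule 2 (nasal place assimilation): no segment meets the environment; /zukwadojaidugiv/ is unchanged.
Rule 3 (final i-epenthesis): the form ends in the consonant /v/, so [i] is inserted word-finally. /zukwadojaidugiv/ → zukwadojaidugivi.

zukwadojaidugivi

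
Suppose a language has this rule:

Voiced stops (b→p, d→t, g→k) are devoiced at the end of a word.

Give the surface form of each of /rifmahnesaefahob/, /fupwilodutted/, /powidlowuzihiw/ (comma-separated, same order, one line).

/rifmahnesaefahob/: /b/ is a voiced stop in word-final position, so it devoices to [p]. → [rifmahnesaefahop].
/fupwilodutted/: /d/ is a voiced stop in word-final position, so it devoices to [t]. → [fupwiloduttet].
/powidlowuzihiw/: the rule's environment is not met; surfaces unchanged as [powidlowuzihiw].

rifmahnesaefahop, fupwiloduttet, powidlowuzihiw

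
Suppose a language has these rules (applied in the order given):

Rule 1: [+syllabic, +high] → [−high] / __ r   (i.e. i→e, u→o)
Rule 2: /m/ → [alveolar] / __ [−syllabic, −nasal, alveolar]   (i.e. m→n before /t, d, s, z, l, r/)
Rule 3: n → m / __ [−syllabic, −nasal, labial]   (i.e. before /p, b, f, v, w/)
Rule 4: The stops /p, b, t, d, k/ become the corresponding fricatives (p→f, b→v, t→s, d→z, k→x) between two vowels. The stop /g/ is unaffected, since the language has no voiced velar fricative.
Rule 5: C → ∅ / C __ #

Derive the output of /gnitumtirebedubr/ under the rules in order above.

gnisunterevezub

Rule 1 (pre-rhotic lowering): /i/ is a high vowel immediately before /r/, so it lowers to [e]. /gnitumtirebedubr/ → gnitumterebedubr.
Rule 2 (nasal place assimilation): /m/ precedes the alveolar consonant /t/, so it assimilates in place to [n]. /gnitumterebedubr/ → gnitunterebedubr.
Rule 3 (nasal place assimilation): no segment meets the environment; /gnitunterebedubr/ is unchanged.
Rule 4 (intervocalic spirantization): /t/ is a stop between vowels /i/ and /u/, so it spirantizes to the fricative [s]. /b/ is a stop between vowels /e/ and /e/, so it spirantizes to the fricative [v]. /d/ is a stop between vowels /e/ and /u/, so it spirantizes to the fricative [z]. /gnitunterebedubr/ → gnisunterevezubr.
Rule 5 (final cluster simplification): /r/ is the second consonant of a word-final cluster /br/, so it deletes. /gnisunterevezubr/ → gnisunterevezub.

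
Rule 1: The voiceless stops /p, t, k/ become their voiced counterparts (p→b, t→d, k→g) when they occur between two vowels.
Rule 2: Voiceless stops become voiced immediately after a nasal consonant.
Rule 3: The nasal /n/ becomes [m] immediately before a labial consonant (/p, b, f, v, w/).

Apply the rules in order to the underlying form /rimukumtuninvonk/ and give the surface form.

Rule 1 (intervocalic voicing): /k/ is a voiceless stop between vowels /u/ and /u/, so it voices to [g]. /rimukumtuninvonk/ → rimugumtuninvonk.
Rule 2 (post-nasal voicing): /t/ is a voiceless stop immediately after the nasal /m/, so it voices to [d]. /k/ is a voiceless stop immediately after the nasal /n/, so it voices to [g]. /rimugumtuninvonk/ → rimugumduninvong.
Rule 3 (nasal place assimilation): /n/ precedes the labial consonant /v/, so it assimilates in place to [m]. /rimugumduninvong/ → rimugumdunimvong.

rimugumdunimvong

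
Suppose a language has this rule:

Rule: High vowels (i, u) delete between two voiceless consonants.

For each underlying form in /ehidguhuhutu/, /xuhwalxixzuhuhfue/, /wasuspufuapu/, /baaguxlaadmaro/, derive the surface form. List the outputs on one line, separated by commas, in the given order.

/ehidguhuhutu/: /u/ is a high vowel flanked by voiceless consonants /h/ and /h/, so it deletes. /u/ is a high vowel flanked by voiceless consonants /h/ and /t/, so it deletes. → [ehidguhhtu].
/xuhwalxixzuhuhfue/: /u/ is a high vowel flanked by voiceless consonants /x/ and /h/, so it deletes. /i/ is a high vowel flanked by voiceless consonants /x/ and /x/, so it deletes. /u/ is a high vowel flanked by voiceless consonants /h/ and /h/, so it deletes. → [xhwalxxzuhhfue].
/wasuspufuapu/: /u/ is a high vowel flanked by voiceless consonants /s/ and /s/, so it deletes. /u/ is a high vowel flanked by voiceless consonants /p/ and /f/, so it deletes. → [wasspfuapu].
/baaguxlaadmaro/: the rule's environment is not met; surfaces unchanged as [baaguxlaadmaro].

ehidguhhtu, xhwalxxzuhhfue, wasspfuapu, baaguxlaadmaro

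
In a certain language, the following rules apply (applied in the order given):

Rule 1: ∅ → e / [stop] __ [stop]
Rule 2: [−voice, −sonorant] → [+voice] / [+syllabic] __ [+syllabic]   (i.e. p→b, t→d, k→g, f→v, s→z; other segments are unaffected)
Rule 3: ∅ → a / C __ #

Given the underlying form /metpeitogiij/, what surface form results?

medebeidogiija

Rule 1 (stop-cluster e-epenthesis): /t/ and /p/ form a stop–stop cluster, so [e] is inserted between them. /metpeitogiij/ → metepeitogiij.
Rule 2 (intervocalic voicing): /t/ is a voiceless obstruent between vowels /e/ and /e/, so it voices to [d]. /p/ is a voiceless obstruent between vowels /e/ and /e/, so it voices to [b]. /t/ is a voiceless obstruent between vowels /i/ and /o/, so it voices to [d]. /metepeitogiij/ → medebeidogiij.
Rule 3 (final a-epenthesis): the form ends in the consonant /j/, so [a] is inserted word-finally. /medebeidogiij/ → medebeidogiija.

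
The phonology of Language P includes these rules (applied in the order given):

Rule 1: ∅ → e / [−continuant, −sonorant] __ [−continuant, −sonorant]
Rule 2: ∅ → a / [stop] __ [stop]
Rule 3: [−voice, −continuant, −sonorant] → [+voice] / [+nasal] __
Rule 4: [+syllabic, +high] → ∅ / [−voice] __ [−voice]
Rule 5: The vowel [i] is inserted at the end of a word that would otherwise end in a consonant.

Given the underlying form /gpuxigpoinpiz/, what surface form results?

Rule 1 (stop-cluster e-epenthesis): /g/ and /p/ form a stop–stop cluster, so [e] is inserted between them. /g/ and /p/ form a stop–stop cluster, so [e] is inserted between them. /gpuxigpoinpiz/ → gepuxigepoinpiz.
Rule 2 (stop-cluster a-epenthesis): no segment meets the environment; /gepuxigepoinpiz/ is unchanged.
Rule 3 (post-nasal voicing): /p/ is a voiceless stop immediately after the nasal /n/, so it voices to [b]. /gepuxigepoinpiz/ → gepuxigepoinbiz.
Rule 4 (high vowel syncope): /u/ is a high vowel flanked by voiceless consonants /p/ and /x/, so it deletes. /gepuxigepoinbiz/ → gepxigepoinbiz.
Rule 5 (final i-epenthesis): the form ends in the consonant /z/, so [i] is inserted word-finally. /gepxigepoinbiz/ → gepxigepoinbizi.

gepxigepoinbizi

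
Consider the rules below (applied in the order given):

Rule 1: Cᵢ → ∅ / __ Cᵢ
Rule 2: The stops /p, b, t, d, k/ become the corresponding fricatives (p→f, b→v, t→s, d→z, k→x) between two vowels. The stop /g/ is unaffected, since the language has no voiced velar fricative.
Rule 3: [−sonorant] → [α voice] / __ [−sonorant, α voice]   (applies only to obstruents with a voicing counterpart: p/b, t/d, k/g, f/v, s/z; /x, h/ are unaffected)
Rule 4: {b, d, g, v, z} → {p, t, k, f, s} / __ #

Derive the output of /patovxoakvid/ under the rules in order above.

pasofxoagvit

Rule 1 (degemination): no segment meets the environment; /patovxoakvid/ is unchanged.
Rule 2 (intervocalic spirantization): /t/ is a stop between vowels /a/ and /o/, so it spirantizes to the fricative [s]. /patovxoakvid/ → pasovxoakvid.
Rule 3 (regressive voicing assimilation): /v/ precedes the voiceless obstruent /x/, so it devoices to [f] by assimilation. /k/ precedes the voiced obstruent /v/, so it voices to [g] by assimilation. /pasovxoakvid/ → pasofxoagvid.
Rule 4 (final devoicing): /d/ is a voiced obstruent in word-final position, so it devoices to [t]. /pasofxoagvid/ → pasofxoagvit.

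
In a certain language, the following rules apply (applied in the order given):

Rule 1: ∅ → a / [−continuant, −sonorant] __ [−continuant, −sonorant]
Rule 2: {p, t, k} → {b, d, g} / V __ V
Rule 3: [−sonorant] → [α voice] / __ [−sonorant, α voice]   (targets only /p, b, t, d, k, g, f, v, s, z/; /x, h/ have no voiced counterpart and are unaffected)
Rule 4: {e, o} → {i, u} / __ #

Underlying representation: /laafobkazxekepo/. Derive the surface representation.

laafobagasxegebu

Rule 1 (stop-cluster a-epenthesis): /b/ and /k/ form a stop–stop cluster, so [a] is inserted between them. /laafobkazxekepo/ → laafobakazxekepo.
Rule 2 (intervocalic voicing): /k/ is a voiceless stop between vowels /a/ and /a/, so it voices to [g]. /k/ is a voiceless stop between vowels /e/ and /e/, so it voices to [g]. /p/ is a voiceless stop between vowels /e/ and /o/, so it voices to [b]. /laafobakazxekepo/ → laafobagazxegebo.
Rule 3 (regressive voicing assimilation): /z/ precedes the voiceless obstruent /x/, so it devoices to [s] by assimilation. /laafobagazxegebo/ → laafobagasxegebo.
Rule 4 (final vowel raising): /o/ is a mid vowel in word-final position, so it raises to [u]. /laafobagasxegebo/ → laafobagasxegebu.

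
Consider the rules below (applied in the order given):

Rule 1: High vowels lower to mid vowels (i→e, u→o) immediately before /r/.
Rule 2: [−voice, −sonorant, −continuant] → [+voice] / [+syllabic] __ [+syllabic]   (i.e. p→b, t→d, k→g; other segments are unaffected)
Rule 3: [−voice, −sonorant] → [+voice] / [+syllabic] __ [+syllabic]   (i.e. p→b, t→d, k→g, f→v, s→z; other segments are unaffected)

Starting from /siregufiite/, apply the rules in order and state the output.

sereguviide

Rule 1 (pre-rhotic lowering): /i/ is a high vowel immediately before /r/, so it lowers to [e]. /siregufiite/ → seregufiite.
Rule 2 (intervocalic voicing): /t/ is a voiceless stop between vowels /i/ and /e/, so it voices to [d]. /seregufiite/ → seregufiide.
Rule 3 (intervocalic voicing): /f/ is a voiceless obstruent between vowels /u/ and /i/, so it voices to [v]. /seregufiide/ → sereguviide.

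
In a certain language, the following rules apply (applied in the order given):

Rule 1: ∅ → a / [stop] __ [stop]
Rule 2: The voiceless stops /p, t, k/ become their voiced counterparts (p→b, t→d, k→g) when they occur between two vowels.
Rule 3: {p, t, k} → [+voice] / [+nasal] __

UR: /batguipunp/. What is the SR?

badaguibunb

Rule 1 (stop-cluster a-epenthesis): /t/ and /g/ form a stop–stop cluster, so [a] is inserted between them. /batguipunp/ → bataguipunp.
Rule 2 (intervocalic voicing): /t/ is a voiceless stop between vowels /a/ and /a/, so it voices to [d]. /p/ is a voiceless stop between vowels /i/ and /u/, so it voices to [b]. /bataguipunp/ → badaguibunp.
Rule 3 (post-nasal voicing): /p/ is a voiceless stop immediately after the nasal /n/, so it voices to [b]. /badaguibunp/ → badaguibunb.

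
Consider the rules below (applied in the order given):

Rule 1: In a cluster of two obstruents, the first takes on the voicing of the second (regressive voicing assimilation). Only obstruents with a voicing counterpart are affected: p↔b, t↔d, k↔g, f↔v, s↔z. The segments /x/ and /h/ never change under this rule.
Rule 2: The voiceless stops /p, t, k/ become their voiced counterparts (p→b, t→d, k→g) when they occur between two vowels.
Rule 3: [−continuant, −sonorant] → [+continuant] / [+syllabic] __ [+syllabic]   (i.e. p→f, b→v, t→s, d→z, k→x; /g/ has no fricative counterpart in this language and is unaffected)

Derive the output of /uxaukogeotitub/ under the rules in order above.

uxaugogeozizub

Rule 1 (regressive voicing assimilation): no segment meets the environment; /uxaukogeotitub/ is unchanged.
Rule 2 (intervocalic voicing): /k/ is a voiceless stop between vowels /u/ and /o/, so it voices to [g]. /t/ is a voiceless stop between vowels /o/ and /i/, so it voices to [d]. /t/ is a voiceless stop between vowels /i/ and /u/, so it voices to [d]. /uxaukogeotitub/ → uxaugogeodidub.
Rule 3 (intervocalic spirantization): /d/ is a stop between vowels /o/ and /i/, so it spirantizes to the fricative [z]. /d/ is a stop between vowels /i/ and /u/, so it spirantizes to the fricative [z]. /uxaugogeodidub/ → uxaugogeozizub.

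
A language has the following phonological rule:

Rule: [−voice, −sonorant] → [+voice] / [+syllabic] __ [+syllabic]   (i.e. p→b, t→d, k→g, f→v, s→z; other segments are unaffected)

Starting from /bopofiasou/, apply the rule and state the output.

/p/ is a voiceless obstruent between vowels /o/ and /o/, so it voices to [b].
/f/ is a voiceless obstruent between vowels /o/ and /i/, so it voices to [v].
/s/ is a voiceless obstruent between vowels /a/ and /o/, so it voices to [z].
Surface form: [boboviazou].

boboviazou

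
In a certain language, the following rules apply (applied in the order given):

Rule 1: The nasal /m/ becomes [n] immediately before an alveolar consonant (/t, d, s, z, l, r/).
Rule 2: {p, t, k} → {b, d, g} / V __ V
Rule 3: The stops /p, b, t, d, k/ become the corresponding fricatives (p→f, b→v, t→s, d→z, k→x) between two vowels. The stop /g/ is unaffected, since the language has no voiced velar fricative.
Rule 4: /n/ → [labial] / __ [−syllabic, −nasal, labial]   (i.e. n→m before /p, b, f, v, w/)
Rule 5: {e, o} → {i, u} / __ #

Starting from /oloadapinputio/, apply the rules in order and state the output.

oloazavimpuziu

Rule 1 (nasal place assimilation): no segment meets the environment; /oloadapinputio/ is unchanged.
Rule 2 (intervocalic voicing): /p/ is a voiceless stop between vowels /a/ and /i/, so it voices to [b]. /t/ is a voiceless stop between vowels /u/ and /i/, so it voices to [d]. /oloadapinputio/ → oloadabinpudio.
Rule 3 (intervocalic spirantization): /d/ is a stop between vowels /a/ and /a/, so it spirantizes to the fricative [z]. /b/ is a stop between vowels /a/ and /i/, so it spirantizes to the fricative [v]. /d/ is a stop between vowels /u/ and /i/, so it spirantizes to the fricative [z]. /oloadabinpudio/ → oloazavinpuzio.
Rule 4 (nasal place assimilation): /n/ precedes the labial consonant /p/, so it assimilates in place to [m]. /oloazavinpuzio/ → oloazavimpuzio.
Rule 5 (final vowel raising): /o/ is a mid vowel in word-final position, so it raises to [u]. /oloazavimpuzio/ → oloazavimpuziu.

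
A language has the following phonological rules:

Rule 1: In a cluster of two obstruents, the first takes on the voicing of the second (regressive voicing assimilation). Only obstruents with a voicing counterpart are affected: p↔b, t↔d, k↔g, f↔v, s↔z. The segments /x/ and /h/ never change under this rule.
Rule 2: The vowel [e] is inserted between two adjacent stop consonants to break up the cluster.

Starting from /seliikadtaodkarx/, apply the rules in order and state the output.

Rule 1 (regressive voicing assimilation): /d/ precedes the voiceless obstruent /t/, so it devoices to [t] by assimilation. /d/ precedes the voiceless obstruent /k/, so it devoices to [t] by assimilation. /seliikadtaodkarx/ → seliikattaotkarx.
Rule 2 (stop-cluster e-epenthesis): /t/ and /t/ form a stop–stop cluster, so [e] is inserted between them. /t/ and /k/ form a stop–stop cluster, so [e] is inserted between them. /seliikattaotkarx/ → seliikatetaotekarx.

seliikatetaotekarx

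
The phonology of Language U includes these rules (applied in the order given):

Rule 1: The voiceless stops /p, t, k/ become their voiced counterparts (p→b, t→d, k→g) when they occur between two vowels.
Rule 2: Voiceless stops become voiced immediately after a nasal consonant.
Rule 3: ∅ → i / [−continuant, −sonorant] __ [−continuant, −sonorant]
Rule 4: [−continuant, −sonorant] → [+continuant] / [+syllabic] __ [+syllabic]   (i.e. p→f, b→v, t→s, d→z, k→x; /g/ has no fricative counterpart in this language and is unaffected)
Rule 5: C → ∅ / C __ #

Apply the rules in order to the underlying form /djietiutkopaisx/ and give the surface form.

Rule 1 (intervocalic voicing): /t/ is a voiceless stop between vowels /e/ and /i/, so it voices to [d]. /p/ is a voiceless stop between vowels /o/ and /a/, so it voices to [b]. /djietiutkopaisx/ → djiediutkobaisx.
Rule 2 (post-nasal voicing): no segment meets the environment; /djiediutkobaisx/ is unchanged.
Rule 3 (stop-cluster i-epenthesis): /t/ and /k/ form a stop–stop cluster, so [i] is inserted between them. /djiediutkobaisx/ → djiediutikobaisx.
Rule 4 (intervocalic spirantization): /d/ is a stop between vowels /e/ and /i/, so it spirantizes to the fricative [z]. /t/ is a stop between vowels /u/ and /i/, so it spirantizes to the fricative [s]. /k/ is a stop between vowels /i/ and /o/, so it spirantizes to the fricative [x]. /b/ is a stop between vowels /o/ and /a/, so it spirantizes to the fricative [v]. /djiediutikobaisx/ → djieziusixovaisx.
Rule 5 (final cluster simplification): /x/ is the second consonant of a word-final cluster /sx/, so it deletes. /djieziusixovaisx/ → djieziusixovais.

djieziusixovais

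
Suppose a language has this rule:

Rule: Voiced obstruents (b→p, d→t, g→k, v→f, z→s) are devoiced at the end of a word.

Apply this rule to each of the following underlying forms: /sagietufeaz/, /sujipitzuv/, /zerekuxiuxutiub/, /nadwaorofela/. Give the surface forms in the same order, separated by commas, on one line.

/sagietufeaz/: /z/ is a voiced obstruent in word-final position, so it devoices to [s]. → [sagietufeas].
/sujipitzuv/: /v/ is a voiced obstruent in word-final position, so it devoices to [f]. → [sujipitzuf].
/zerekuxiuxutiub/: /b/ is a voiced obstruent in word-final position, so it devoices to [p]. → [zerekuxiuxutiup].
/nadwaorofela/: the rule's environment is not met; surfaces unchanged as [nadwaorofela].

sagietufeas, sujipitzuf, zerekuxiuxutiup, nadwaorofela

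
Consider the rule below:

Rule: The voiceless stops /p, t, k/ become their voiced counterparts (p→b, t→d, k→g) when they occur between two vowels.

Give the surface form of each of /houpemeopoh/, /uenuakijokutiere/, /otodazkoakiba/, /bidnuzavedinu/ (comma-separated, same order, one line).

/houpemeopoh/: /p/ is a voiceless stop between vowels /u/ and /e/, so it voices to [b]. /p/ is a voiceless stop between vowels /o/ and /o/, so it voices to [b]. → [houbemeoboh].
/uenuakijokutiere/: /k/ is a voiceless stop between vowels /a/ and /i/, so it voices to [g]. /k/ is a voiceless stop between vowels /o/ and /u/, so it voices to [g]. /t/ is a voiceless stop between vowels /u/ and /i/, so it voices to [d]. → [uenuagijogudiere].
/otodazkoakiba/: /t/ is a voiceless stop between vowels /o/ and /o/, so it voices to [d]. /k/ is a voiceless stop between vowels /a/ and /i/, so it voices to [g]. → [ododazkoagiba].
/bidnuzavedinu/: the rule's environment is not met; surfaces unchanged as [bidnuzavedinu].

houbemeoboh, uenuagijogudiere, ododazkoagiba, bidnuzavedinu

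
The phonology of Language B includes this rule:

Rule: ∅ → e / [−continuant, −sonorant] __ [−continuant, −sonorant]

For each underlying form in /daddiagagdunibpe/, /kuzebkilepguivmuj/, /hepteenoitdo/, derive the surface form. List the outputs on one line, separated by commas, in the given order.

/daddiagagdunibpe/: /d/ and /d/ form a stop–stop cluster, so [e] is inserted between them. /g/ and /d/ form a stop–stop cluster, so [e] is inserted between them. /b/ and /p/ form a stop–stop cluster, so [e] is inserted between them. → [dadediagagedunibepe].
/kuzebkilepguivmuj/: /b/ and /k/ form a stop–stop cluster, so [e] is inserted between them. /p/ and /g/ form a stop–stop cluster, so [e] is inserted between them. → [kuzebekilepeguivmuj].
/hepteenoitdo/: /p/ and /t/ form a stop–stop cluster, so [e] is inserted between them. /t/ and /d/ form a stop–stop cluster, so [e] is inserted between them. → [hepeteenoitedo].

dadediagagedunibepe, kuzebekilepeguivmuj, hepeteenoitedo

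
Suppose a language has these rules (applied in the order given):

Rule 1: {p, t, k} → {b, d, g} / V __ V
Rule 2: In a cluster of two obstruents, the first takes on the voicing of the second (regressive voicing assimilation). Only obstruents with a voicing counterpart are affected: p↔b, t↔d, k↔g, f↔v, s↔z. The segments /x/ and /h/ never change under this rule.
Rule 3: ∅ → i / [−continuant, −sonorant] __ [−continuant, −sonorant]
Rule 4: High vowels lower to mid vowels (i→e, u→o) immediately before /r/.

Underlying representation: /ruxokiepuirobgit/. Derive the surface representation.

Rule 1 (intervocalic voicing): /k/ is a voiceless stop between vowels /o/ and /i/, so it voices to [g]. /p/ is a voiceless stop between vowels /e/ and /u/, so it voices to [b]. /ruxokiepuirobgit/ → ruxogiebuirobgit.
Rule 2 (regressive voicing assimilation): no segment meets the environment; /ruxogiebuirobgit/ is unchanged.
Rule 3 (stop-cluster i-epenthesis): /b/ and /g/ form a stop–stop cluster, so [i] is inserted between them. /ruxogiebuirobgit/ → ruxogiebuirobigit.
Rule 4 (pre-rhotic lowering): /i/ is a high vowel immediately before /r/, so it lowers to [e]. /ruxogiebuirobigit/ → ruxogiebuerobigit.

ruxogiebuerobigit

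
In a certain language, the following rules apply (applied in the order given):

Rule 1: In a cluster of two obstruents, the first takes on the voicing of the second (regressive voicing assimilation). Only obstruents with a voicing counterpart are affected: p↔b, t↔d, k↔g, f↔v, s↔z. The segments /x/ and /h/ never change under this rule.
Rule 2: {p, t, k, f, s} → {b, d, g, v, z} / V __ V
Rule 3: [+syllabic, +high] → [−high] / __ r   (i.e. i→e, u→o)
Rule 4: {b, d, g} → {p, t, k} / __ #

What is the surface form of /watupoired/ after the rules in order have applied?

Rule 1 (regressive voicing assimilation): no segment meets the environment; /watupoired/ is unchanged.
Rule 2 (intervocalic voicing): /t/ is a voiceless obstruent between vowels /a/ and /u/, so it voices to [d]. /p/ is a voiceless obstruent between vowels /u/ and /o/, so it voices to [b]. /watupoired/ → waduboired.
Rule 3 (pre-rhotic lowering): /i/ is a high vowel immediately before /r/, so it lowers to [e]. /waduboired/ → waduboered.
Rule 4 (final devoicing): /d/ is a voiced stop in word-final position, so it devoices to [t]. /waduboered/ → waduboeret.

waduboeret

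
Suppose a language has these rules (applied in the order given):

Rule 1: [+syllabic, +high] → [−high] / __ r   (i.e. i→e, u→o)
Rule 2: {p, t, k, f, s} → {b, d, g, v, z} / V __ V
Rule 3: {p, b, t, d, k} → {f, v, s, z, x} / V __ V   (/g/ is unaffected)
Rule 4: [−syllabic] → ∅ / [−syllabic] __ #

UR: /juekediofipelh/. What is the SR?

Rule 1 (pre-rhotic lowering): no segment meets the environment; /juekediofipelh/ is unchanged.
Rule 2 (intervocalic voicing): /k/ is a voiceless obstruent between vowels /e/ and /e/, so it voices to [g]. /f/ is a voiceless obstruent between vowels /o/ and /i/, so it voices to [v]. /p/ is a voiceless obstruent between vowels /i/ and /e/, so it voices to [b]. /juekediofipelh/ → juegediovibelh.
Rule 3 (intervocalic spirantization): /d/ is a stop between vowels /e/ and /i/, so it spirantizes to the fricative [z]. /b/ is a stop between vowels /i/ and /e/, so it spirantizes to the fricative [v]. /juegediovibelh/ → juegeziovivelh.
Rule 4 (final cluster simplification): /h/ is the second consonant of a word-final cluster /lh/, so it deletes. /juegeziovivelh/ → juegeziovivel.

juegeziovivel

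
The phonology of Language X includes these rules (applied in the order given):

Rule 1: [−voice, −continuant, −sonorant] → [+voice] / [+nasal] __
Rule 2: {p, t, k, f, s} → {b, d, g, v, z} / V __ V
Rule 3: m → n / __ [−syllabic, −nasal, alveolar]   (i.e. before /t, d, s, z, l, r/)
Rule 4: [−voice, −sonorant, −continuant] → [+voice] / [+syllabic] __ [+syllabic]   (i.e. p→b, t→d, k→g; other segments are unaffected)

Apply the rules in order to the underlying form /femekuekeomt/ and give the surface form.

Rule 1 (post-nasal voicing): /t/ is a voiceless stop immediately after the nasal /m/, so it voices to [d]. /femekuekeomt/ → femekuekeomd.
Rule 2 (intervocalic voicing): /k/ is a voiceless obstruent between vowels /e/ and /u/, so it voices to [g]. /k/ is a voiceless obstruent between vowels /e/ and /e/, so it voices to [g]. /femekuekeomd/ → femeguegeomd.
Rule 3 (nasal place assimilation): /m/ precedes the alveolar consonant /d/, so it assimilates in place to [n]. /femeguegeomd/ → femeguegeond.
Rule 4 (intervocalic voicing): no segment meets the environment; /femeguegeond/ is unchanged.

femeguegeond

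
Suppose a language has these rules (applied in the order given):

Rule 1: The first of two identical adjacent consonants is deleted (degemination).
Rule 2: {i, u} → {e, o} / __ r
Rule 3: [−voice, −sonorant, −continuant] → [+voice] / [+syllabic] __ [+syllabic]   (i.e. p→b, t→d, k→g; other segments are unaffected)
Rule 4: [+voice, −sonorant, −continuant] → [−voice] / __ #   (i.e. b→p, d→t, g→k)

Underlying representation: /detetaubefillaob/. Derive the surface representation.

Rule 1 (degemination): /ll/ is a geminate; the first /l/ deletes. /detetaubefillaob/ → detetaubefilaob.
Rule 2 (pre-rhotic lowering): no segment meets the environment; /detetaubefilaob/ is unchanged.
Rule 3 (intervocalic voicing): /t/ is a voiceless stop between vowels /e/ and /e/, so it voices to [d]. /t/ is a voiceless stop between vowels /e/ and /a/, so it voices to [d]. /detetaubefilaob/ → dededaubefilaob.
Rule 4 (final devoicing): /b/ is a voiced stop in word-final position, so it devoices to [p]. /dededaubefilaob/ → dededaubefilaop.

dededaubefilaop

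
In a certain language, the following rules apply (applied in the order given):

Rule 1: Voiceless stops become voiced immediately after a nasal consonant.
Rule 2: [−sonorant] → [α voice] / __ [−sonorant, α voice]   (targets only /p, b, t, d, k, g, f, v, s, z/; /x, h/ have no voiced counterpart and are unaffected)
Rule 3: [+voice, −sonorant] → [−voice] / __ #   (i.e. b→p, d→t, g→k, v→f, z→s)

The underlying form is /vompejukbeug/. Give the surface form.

vombejugbeuk

Rule 1 (post-nasal voicing): /p/ is a voiceless stop immediately after the nasal /m/, so it voices to [b]. /vompejukbeug/ → vombejukbeug.
Rule 2 (regressive voicing assimilation): /k/ precedes the voiced obstruent /b/, so it voices to [g] by assimilation. /vombejukbeug/ → vombejugbeug.
Rule 3 (final devoicing): /g/ is a voiced obstruent in word-final position, so it devoices to [k]. /vombejugbeug/ → vombejugbeuk.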